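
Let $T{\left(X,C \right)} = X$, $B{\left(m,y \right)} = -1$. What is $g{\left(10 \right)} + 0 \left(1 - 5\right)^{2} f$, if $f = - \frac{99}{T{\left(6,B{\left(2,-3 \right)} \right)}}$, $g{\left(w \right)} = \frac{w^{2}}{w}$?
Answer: $10$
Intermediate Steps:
$g{\left(w \right)} = w$
$f = - \frac{33}{2}$ ($f = - \frac{99}{6} = \left(-99\right) \frac{1}{6} = - \frac{33}{2} \approx -16.5$)
$g{\left(10 \right)} + 0 \left(1 - 5\right)^{2} f = 10 + 0 \left(1 - 5\right)^{2} \left(- \frac{33}{2}\right) = 10 + 0 \left(-4\right)^{2} \left(- \frac{33}{2}\right) = 10 + 0 \cdot 16 \left(- \frac{33}{2}\right) = 10 + 0 \left(- \frac{33}{2}\right) = 10 + 0 = 10$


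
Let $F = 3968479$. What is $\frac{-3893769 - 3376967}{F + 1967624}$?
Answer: $- \frac{7270736}{5936103} \approx -1.2248$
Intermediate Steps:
$\frac{-3893769 - 3376967}{F + 1967624} = \frac{-3893769 - 3376967}{3968479 + 1967624} = - \frac{7270736}{5936103}$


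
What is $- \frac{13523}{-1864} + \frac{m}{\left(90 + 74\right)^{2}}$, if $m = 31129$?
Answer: $\frac{52717383}{6266768} \approx 8.4122$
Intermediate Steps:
$- \frac{13523}{-1864} + \frac{m}{\left(90 + 74\right)^{2}} = - \frac{13523}{-1864} + \frac{31129}{\left(90 + 74\right)^{2}} = \left(-13523\right) \left(- \frac{1}{1864}\right) + \frac{31129}{164^{2}} = \frac{13523}{1864} + \frac{31129}{26896} = \frac{52717383}{6266768}$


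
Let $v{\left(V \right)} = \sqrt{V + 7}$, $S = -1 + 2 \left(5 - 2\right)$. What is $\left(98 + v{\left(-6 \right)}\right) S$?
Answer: $495$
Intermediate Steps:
$S = 5$ ($S = -1 + 2 \left(5 - 2\right) = -1 + 2 \cdot 3 = -1 + 6 = 5$)
$v{\left(V \right)} = \sqrt{7 + V}$
$\left(98 + v{\left(-6 \right)}\right) S = \left(98 + \sqrt{7 - 6}\right) 5 = \left(98 + \sqrt{1}\right) 5 = \left(98 + 1\right) 5 = 99 \cdot 5 = 495$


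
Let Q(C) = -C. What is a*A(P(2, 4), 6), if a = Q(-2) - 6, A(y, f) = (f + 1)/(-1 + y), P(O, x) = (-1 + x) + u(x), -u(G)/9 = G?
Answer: 14/17 ≈ 0.82353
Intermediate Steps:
u(G) = -9*G
P(O, x) = -1 - 8*x (P(O, x) = (-1 + x) - 9*x = -1 - 8*x)
A(y, f) = (1 + f)/(-1 + y)
a = -4 (a = -1*(-2) - 6 = 2 - 6 = -4)
a*A(P(2, 4), 6) = -4*(1 + 6)/(-1 + (-1 - 8*4)) = -4*7/(-1 + (-1 - 32)) = -4*7/(-1 - 33) = -4*7/(-34) = -(-2)*7/17 = -4*(-7/34) = 14/17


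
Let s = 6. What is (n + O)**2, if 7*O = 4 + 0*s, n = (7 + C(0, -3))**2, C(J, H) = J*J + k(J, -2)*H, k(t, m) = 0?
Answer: 120409/49 ≈ 2457.3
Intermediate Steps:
C(J, H) = J**2 (C(J, H) = J*J + 0*H = J**2 + 0 = J**2)
n = 49 (n = (7 + 0**2)**2 = (7 + 0)**2 = 7**2 = 49)
O = 4/7 (O = (4 + 0*6)/7 = (4 + 0)/7 = (1/7)*4 = 4/7 ≈ 0.57143)
(n + O)**2 = (49 + 4/7)**2 = (347/7)**2 = 120409/49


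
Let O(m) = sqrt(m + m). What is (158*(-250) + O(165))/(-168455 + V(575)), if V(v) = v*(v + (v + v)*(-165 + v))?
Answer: -3950/27127467 + sqrt(330)/271274670 ≈ -0.00014554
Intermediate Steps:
O(m) = sqrt(2)*sqrt(m) (O(m) = sqrt(2*m) = sqrt(2)*sqrt(m))
V(v) = v*(v + 2*v*(-165 + v)) (V(v) = v*(v + (2*v)*(-165 + v)) = v*(v + 2*v*(-165 + v)))
(158*(-250) + O(165))/(-168455 + V(575)) = (158*(-250) + sqrt(2)*sqrt(165))/(-168455 + 575**2*(-329 + 2*575)) = (-39500 + sqrt(330))/(-168455 + 330625*(-329 + 1150)) = (-39500 + sqrt(330))/(-168455 + 330625*821) = (-39500 + sqrt(330))/(-168455 + 271443125) = (-39500 + sqrt(330))/271274670 = (-39500 + sqrt(330))*(1/271274670) = -3950/27127467 + sqrt(330)/271274670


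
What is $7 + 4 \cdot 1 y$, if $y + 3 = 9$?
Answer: $31$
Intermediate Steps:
$y = 6$ ($y = -3 + 9 = 6$)
$7 + 4 \cdot 1 y = 7 + 4 \cdot 1 \cdot 6 = 7 + 4 \cdot 6 = 7 + 24 = 31$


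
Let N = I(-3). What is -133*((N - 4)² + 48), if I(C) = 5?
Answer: -6517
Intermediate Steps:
N = 5
-133*((N - 4)² + 48) = -133*((5 - 4)² + 48) = -133*(1² + 48) = -133*(1 + 48) = -133*49 = -6517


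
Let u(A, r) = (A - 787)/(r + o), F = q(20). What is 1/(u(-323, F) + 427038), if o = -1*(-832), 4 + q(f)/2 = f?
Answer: 144/61493287 ≈ 2.3417e-6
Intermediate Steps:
q(f) = -8 + 2*f
F = 32 (F = -8 + 2*20 = -8 + 40 = 32)
o = 832
u(A, r) = (-787 + A)/(832 + r) (u(A, r) = (A - 787)/(r + 832) = (-787 + A)/(832 + r))
1/(u(-323, F) + 427038) = 1/((-787 - 323)/(832 + 32) + 427038) = 1/(-1110/864 + 427038) = 1/((1/864)*(-1110) + 427038) = 1/(-185/144 + 427038) = 1/(61493287/144) = 144/61493287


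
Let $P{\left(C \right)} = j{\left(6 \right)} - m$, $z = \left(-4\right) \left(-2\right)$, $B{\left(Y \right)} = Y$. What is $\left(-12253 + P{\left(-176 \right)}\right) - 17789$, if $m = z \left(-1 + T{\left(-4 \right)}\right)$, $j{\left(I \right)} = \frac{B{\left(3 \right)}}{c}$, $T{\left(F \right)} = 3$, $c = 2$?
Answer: $- \frac{60113}{2} \approx -30057.0$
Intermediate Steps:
$j{\left(I \right)} = \frac{3}{2}$
$z = 8$
$m = 16$ ($m = 8 \left(-1 + 3\right) = 8 \cdot 2 = 16$)
$P{\left(C \right)} = - \frac{29}{2}$ ($P{\left(C \right)} = \frac{3}{2} - 16 = - \frac{29}{2}$)
$\left(-12253 + P{\left(-176 \right)}\right) - 17789 = \left(-12253 - \frac{29}{2}\right) - 17789 = - \frac{24535}{2} - 17789 = - \frac{60113}{2}$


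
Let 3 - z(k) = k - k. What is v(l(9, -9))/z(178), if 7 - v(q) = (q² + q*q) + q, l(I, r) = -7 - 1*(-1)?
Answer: -59/3 ≈ -19.667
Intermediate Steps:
l(I, r) = -6 (l(I, r) = -7 + 1 = -6)
z(k) = 3 (z(k) = 3 - (k - k) = 3 - 1*0 = 3 + 0 = 3)
v(q) = 7 - q - 2*q² (v(q) = 7 - ((q² + q*q) + q) = 7 - ((q² + q²) + q) = 7 - (2*q² + q) = 7 - (q + 2*q²) = 7 + (-q - 2*q²) = 7 - q - 2*q²)
v(l(9, -9))/z(178) = (7 - 1*(-6) - 2*(-6)²)/3 = (7 + 6 - 2*36)*(⅓) = (7 + 6 - 72)*(⅓) = -59*⅓ = -59/3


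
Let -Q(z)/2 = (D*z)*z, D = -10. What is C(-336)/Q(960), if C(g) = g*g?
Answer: 49/8000 ≈ 0.0061250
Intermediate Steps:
C(g) = g**2
Q(z) = 20*z**2 (Q(z) = -2*(-10*z)*z = -(-20)*z**2 = 20*z**2)
C(-336)/Q(960) = (-336)**2/((20*960**2)) = 112896/((20*921600)) = 112896/18432000 = 112896*(1/18432000) = 49/8000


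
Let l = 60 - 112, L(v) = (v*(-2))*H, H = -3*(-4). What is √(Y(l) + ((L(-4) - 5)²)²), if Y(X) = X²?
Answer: 13*√405785 ≈ 8281.2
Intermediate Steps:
H = 12
L(v) = -24*v (L(v) = (v*(-2))*12 = -2*v*12 = -24*v)
l = -52
√(Y(l) + ((L(-4) - 5)²)²) = √((-52)² + ((-24*(-4) - 5)²)²) = √(2704 + ((96 - 5)²)²) = √(2704 + (91²)²) = √(2704 + 8281²) = √(2704 + 68574961) = √68577665 = 13*√405785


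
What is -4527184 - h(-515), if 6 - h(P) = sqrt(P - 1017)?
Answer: -4527190 + 2*I*sqrt(383) ≈ -4.5272e+6 + 39.141*I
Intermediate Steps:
h(P) = 6 - sqrt(-1017 + P) (h(P) = 6 - sqrt(P - 1017) = 6 - sqrt(-1017 + P))
-4527184 - h(-515) = -4527184 - (6 - sqrt(-1017 - 515)) = -4527184 - (6 - sqrt(-1532)) = -4527184 - (6 - 2*I*sqrt(383)) = -4527184 + (-6 + 2*I*sqrt(383)) = -4527190 + 2*I*sqrt(383)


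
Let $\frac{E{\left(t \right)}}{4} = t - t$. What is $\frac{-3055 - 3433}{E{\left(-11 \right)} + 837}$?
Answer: $- \frac{6488}{837} \approx -7.7515$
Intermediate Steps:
$E{\left(t \right)} = 0$ ($E{\left(t \right)} = 4 \left(t - t\right) = 4 \cdot 0 = 0$)
$\frac{-3055 - 3433}{E{\left(-11 \right)} + 837} = \frac{-3055 - 3433}{0 + 837} = - \frac{6488}{837}$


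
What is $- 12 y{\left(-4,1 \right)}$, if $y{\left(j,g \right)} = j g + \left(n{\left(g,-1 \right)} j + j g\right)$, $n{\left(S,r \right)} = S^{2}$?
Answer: $144$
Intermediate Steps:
$y{\left(j,g \right)} = j g^{2} + 2 g j$ ($y{\left(j,g \right)} = j g + \left(g^{2} j + j g\right) = g j + \left(j g^{2} + g j\right) = g j + \left(g j + j g^{2}\right) = j g^{2} + 2 g j$)
$- 12 y{\left(-4,1 \right)} = - 12 \cdot 1 \left(-4\right) \left(2 + 1\right) = - 12 \cdot 1 \left(-4\right) 3 = \left(-12\right) \left(-12\right) = 144$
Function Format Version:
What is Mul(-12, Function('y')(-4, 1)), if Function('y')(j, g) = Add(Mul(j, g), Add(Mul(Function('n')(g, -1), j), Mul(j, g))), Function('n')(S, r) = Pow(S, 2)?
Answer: 144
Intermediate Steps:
Function('y')(j, g) = Add(Mul(j, Pow(g, 2)), Mul(2, g, j)) (Function('y')(j, g) = Add(Mul(j, g), Add(Mul(Pow(g, 2), j), Mul(j, g))) = Add(Mul(g, j), Add(Mul(j, Pow(g, 2)), Mul(g, j))) = Add(Mul(g, j), Add(Mul(g, j), Mul(j, Pow(g, 2)))) = Add(Mul(j, Pow(g, 2)), Mul(2, g, j)))
Mul(-12, Function('y')(-4, 1)) = Mul(-12, Mul(1, -4, Add(2, 1))) = Mul(-12, Mul(1, -4, 3)) = Mul(-12, -12) = 144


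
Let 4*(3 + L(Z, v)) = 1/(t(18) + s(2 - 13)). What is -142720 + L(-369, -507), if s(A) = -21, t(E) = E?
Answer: -1712677/12 ≈ -1.4272e+5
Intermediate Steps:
L(Z, v) = -37/12 (L(Z, v) = -3 + 1/(4*(18 - 21)) = -3 + (¼)/(-3) = -3 + (¼)*(-⅓) = -3 - 1/12 = -37/12)
-142720 + L(-369, -507) = -142720 - 37/12 = -1712677/12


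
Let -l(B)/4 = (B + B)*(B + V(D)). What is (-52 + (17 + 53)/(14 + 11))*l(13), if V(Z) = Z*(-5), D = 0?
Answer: 332592/5 ≈ 66518.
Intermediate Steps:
V(Z) = -5*Z
l(B) = -8*B² (l(B) = -4*(B + B)*(B - 5*0) = -4*2*B*(B + 0) = -4*2*B*B = -8*B²)
(-52 + (17 + 53)/(14 + 11))*l(13) = (-52 + (17 + 53)/(14 + 11))*(-8*13²) = (-52 + 70/25)*(-8*169) = (-52 + 70*(1/25))*(-1352) = (-52 + 14/5)*(-1352) = -246/5*(-1352) = 332592/5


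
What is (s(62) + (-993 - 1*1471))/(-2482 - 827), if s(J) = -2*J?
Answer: 2588/3309 ≈ 0.78211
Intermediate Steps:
(s(62) + (-993 - 1*1471))/(-2482 - 827) = (-2*62 + (-993 - 1*1471))/(-2482 - 827) = (-124 + (-993 - 1471))/(-3309) = (-124 - 2464)*(-1/3309) = -2588*(-1/3309) = 2588/3309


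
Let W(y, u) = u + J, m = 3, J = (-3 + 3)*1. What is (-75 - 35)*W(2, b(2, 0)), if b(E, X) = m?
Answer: -330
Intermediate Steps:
J = 0 (J = 0*1 = 0)
b(E, X) = 3
W(y, u) = u (W(y, u) = u + 0 = u)
(-75 - 35)*W(2, b(2, 0)) = (-75 - 35)*3 = -110*3 = -330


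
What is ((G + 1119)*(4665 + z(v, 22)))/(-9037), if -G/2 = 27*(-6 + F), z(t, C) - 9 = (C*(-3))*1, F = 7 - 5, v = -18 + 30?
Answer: -6151680/9037 ≈ -680.72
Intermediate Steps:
v = 12
F = 2
z(t, C) = 9 - 3*C (z(t, C) = 9 + (C*(-3))*1 = 9 - 3*C*1 = 9 - 3*C)
G = 216 (G = -54*(-6 + 2) = -54*(-4) = -2*(-108) = 216)
((G + 1119)*(4665 + z(v, 22)))/(-9037) = ((216 + 1119)*(4665 + (9 - 3*22)))/(-9037) = (1335*(4665 + (9 - 66)))*(-1/9037) = (1335*(4665 - 57))*(-1/9037) = (1335*4608)*(-1/9037) = 6151680*(-1/9037) = -6151680/9037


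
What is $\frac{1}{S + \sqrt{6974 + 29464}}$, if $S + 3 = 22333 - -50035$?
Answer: $\frac{72365}{5236656787} - \frac{\sqrt{36438}}{5236656787} \approx 1.3782 \cdot 10^{-5}$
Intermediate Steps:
$S = 72365$ ($S = -3 + \left(22333 - -50035\right) = -3 + \left(22333 + 50035\right) = -3 + 72368 = 72365$)
$\frac{1}{S + \sqrt{6974 + 29464}} = \frac{1}{72365 + \sqrt{6974 + 29464}} = \frac{1}{72365 + \sqrt{36438}}$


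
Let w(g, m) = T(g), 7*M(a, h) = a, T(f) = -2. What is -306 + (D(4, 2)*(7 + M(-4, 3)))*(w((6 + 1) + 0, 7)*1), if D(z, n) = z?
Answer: -2502/7 ≈ -357.43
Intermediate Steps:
M(a, h) = a/7
w(g, m) = -2
-306 + (D(4, 2)*(7 + M(-4, 3)))*(w((6 + 1) + 0, 7)*1) = -306 + (4*(7 + (⅐)*(-4)))*(-2*1) = -306 + (4*(7 - 4/7))*(-2) = -306 + (4*(45/7))*(-2) = -306 + (180/7)*(-2) = -306 - 360/7 = -2502/7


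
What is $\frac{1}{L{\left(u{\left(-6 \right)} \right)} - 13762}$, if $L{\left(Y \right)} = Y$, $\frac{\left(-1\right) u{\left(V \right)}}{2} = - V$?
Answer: $- \frac{1}{13774} \approx -7.2601 \cdot 10^{-5}$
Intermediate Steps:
$u{\left(V \right)} = 2 V$ ($u{\left(V \right)} = - 2 \left(- V\right) = 2 V$)
$\frac{1}{L{\left(u{\left(-6 \right)} \right)} - 13762} = \frac{1}{2 \left(-6\right) - 13762} = \frac{1}{-12 - 13762} = \frac{1}{-13774} = - \frac{1}{13774}$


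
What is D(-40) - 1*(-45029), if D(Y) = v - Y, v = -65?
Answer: 45004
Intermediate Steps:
D(Y) = -65 - Y
D(-40) - 1*(-45029) = (-65 - 1*(-40)) - 1*(-45029) = (-65 + 40) + 45029 = -25 + 45029 = 45004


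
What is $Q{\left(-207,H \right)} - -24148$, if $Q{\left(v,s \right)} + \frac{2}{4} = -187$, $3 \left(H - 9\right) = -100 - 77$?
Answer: $\frac{47921}{2} \approx 23961.0$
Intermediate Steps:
$H = -50$ ($H = 9 + \frac{-100 - 77}{3} = 9 + \frac{1}{3} \left(-177\right) = 9 - 59 = -50$)
$Q{\left(v,s \right)} = - \frac{375}{2}$ ($Q{\left(v,s \right)} = - \frac{1}{2} - 187 = - \frac{375}{2}$)
$Q{\left(-207,H \right)} - -24148 = - \frac{375}{2} - -24148 = - \frac{375}{2} + 24148 = \frac{47921}{2}$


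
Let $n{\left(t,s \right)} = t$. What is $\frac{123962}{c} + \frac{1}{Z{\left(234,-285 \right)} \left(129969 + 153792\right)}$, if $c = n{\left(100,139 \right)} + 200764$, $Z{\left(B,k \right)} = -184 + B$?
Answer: $\frac{439694813741}{712467118800} \approx 0.61714$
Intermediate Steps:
$c = 200864$ ($c = 100 + 200764 = 200864$)
$\frac{123962}{c} + \frac{1}{Z{\left(234,-285 \right)} \left(129969 + 153792\right)} = \frac{123962}{200864} + \frac{1}{\left(-184 + 234\right) \left(129969 + 153792\right)} = 123962 \cdot \frac{1}{200864} + \frac{1}{50 \cdot 283761} = \frac{61981}{100432} + \frac{1}{50} \cdot \frac{1}{283761} = \frac{61981}{100432} + \frac{1}{14188050} = \frac{439694813741}{712467118800}$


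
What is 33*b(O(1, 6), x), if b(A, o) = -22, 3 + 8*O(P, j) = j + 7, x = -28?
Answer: -726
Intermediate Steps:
O(P, j) = ½ + j/8 (O(P, j) = -3/8 + (j + 7)/8 = -3/8 + (7 + j)/8 = -3/8 + (7/8 + j/8) = ½ + j/8)
33*b(O(1, 6), x) = 33*(-22) = -726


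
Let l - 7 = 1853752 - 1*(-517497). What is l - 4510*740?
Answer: -966144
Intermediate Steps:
l = 2371256 (l = 7 + (1853752 - 1*(-517497)) = 7 + (1853752 + 517497) = 7 + 2371249 = 2371256)
l - 4510*740 = 2371256 - 4510*740 = 2371256 - 3337400 = -966144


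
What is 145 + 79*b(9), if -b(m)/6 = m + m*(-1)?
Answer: 145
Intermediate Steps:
b(m) = 0 (b(m) = -6*(m + m*(-1)) = -6*(m - m) = -6*0 = 0)
145 + 79*b(9) = 145 + 79*0 = 145 + 0 = 145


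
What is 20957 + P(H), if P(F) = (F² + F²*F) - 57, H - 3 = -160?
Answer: -3824344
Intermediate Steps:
H = -157 (H = 3 - 160 = -157)
P(F) = -57 + F² + F³ (P(F) = (F² + F³) - 57 = -57 + F² + F³)
20957 + P(H) = 20957 + (-57 + (-157)² + (-157)³) = 20957 + (-57 + 24649 - 3869893) = 20957 - 3845301 = -3824344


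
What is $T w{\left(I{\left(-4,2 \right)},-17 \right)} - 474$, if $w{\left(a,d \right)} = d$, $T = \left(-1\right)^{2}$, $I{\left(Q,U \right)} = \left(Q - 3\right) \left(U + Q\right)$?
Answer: $-491$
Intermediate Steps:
$I{\left(Q,U \right)} = \left(-3 + Q\right) \left(Q + U\right)$
$T = 1$
$T w{\left(I{\left(-4,2 \right)},-17 \right)} - 474 = 1 \left(-17\right) - 474 = -17 - 474 = -491$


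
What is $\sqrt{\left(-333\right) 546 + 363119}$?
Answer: $\sqrt{181301} \approx 425.79$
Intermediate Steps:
$\sqrt{\left(-333\right) 546 + 363119} = \sqrt{-181818 + 363119} = \sqrt{181301}$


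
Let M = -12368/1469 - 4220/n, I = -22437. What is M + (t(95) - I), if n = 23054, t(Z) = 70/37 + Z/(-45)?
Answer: 126466740209866/5638743279 ≈ 22428.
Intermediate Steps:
t(Z) = 70/37 - Z/45 (t(Z) = 70*(1/37) + Z*(-1/45) = 70/37 - Z/45)
M = -145665526/16933163 (M = -12368/1469 - 4220/23054 = -12368*1/1469 - 4220*1/23054 = -12368/1469 - 2110/11527 = -145665526/16933163 ≈ -8.6024)
M + (t(95) - I) = -145665526/16933163 + ((70/37 - 1/45*95) - 1*(-22437)) = -145665526/16933163 + ((70/37 - 19/9) + 22437) = -145665526/16933163 + (-73/333 + 22437) = -145665526/16933163 + 7471448/333 = 126466740209866/5638743279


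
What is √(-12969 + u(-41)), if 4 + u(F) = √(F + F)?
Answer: √(-12973 + I*√82) ≈ 0.0397 + 113.9*I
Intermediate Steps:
u(F) = -4 + √2*√F (u(F) = -4 + √(F + F) = -4 + √(2*F) = -4 + √2*√F)
√(-12969 + u(-41)) = √(-12969 + (-4 + √2*√(-41))) = √(-12969 + (-4 + √2*(I*√41))) = √(-12969 + (-4 + I*√82)) = √(-12973 + I*√82)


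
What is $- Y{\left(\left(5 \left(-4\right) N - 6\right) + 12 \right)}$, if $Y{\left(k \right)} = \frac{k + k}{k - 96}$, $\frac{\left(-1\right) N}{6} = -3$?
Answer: $- \frac{118}{75} \approx -1.5733$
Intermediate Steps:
$N = 18$ ($N = \left(-6\right) \left(-3\right) = 18$)
$Y{\left(k \right)} = \frac{2 k}{-96 + k}$
$- Y{\left(\left(5 \left(-4\right) N - 6\right) + 12 \right)} = - \frac{2 \left(\left(5 \left(-4\right) 18 - 6\right) + 12\right)}{-96 + \left(\left(5 \left(-4\right) 18 - 6\right) + 12\right)} = - \frac{2 \left(\left(\left(-20\right) 18 - 6\right) + 12\right)}{-96 + \left(\left(\left(-20\right) 18 - 6\right) + 12\right)} = - \frac{2 \left(\left(-360 - 6\right) + 12\right)}{-96 + \left(\left(-360 - 6\right) + 12\right)} = - \frac{2 \left(-366 + 12\right)}{-96 + \left(-366 + 12\right)} = - \frac{2 \left(-354\right)}{-96 - 354} = - \frac{2 \left(-354\right)}{-450} = - \frac{2 \left(-354\right) \left(-1\right)}{450} = \left(-1\right) \frac{118}{75} = - \frac{118}{75}$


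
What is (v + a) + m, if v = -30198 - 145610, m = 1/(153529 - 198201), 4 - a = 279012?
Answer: -20317540353/44672 ≈ -4.5482e+5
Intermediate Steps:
a = -279008 (a = 4 - 1*279012 = 4 - 279012 = -279008)
m = -1/44672 (m = 1/(-44672) = -1/44672 ≈ -2.2385e-5)
v = -175808
(v + a) + m = (-175808 - 279008) - 1/44672 = -454816 - 1/44672 = -20317540353/44672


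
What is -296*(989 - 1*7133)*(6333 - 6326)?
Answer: 12730368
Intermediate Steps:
-296*(989 - 1*7133)*(6333 - 6326) = -296*(989 - 7133)*7 = -(-1818624)*7 = -296*(-43008) = 12730368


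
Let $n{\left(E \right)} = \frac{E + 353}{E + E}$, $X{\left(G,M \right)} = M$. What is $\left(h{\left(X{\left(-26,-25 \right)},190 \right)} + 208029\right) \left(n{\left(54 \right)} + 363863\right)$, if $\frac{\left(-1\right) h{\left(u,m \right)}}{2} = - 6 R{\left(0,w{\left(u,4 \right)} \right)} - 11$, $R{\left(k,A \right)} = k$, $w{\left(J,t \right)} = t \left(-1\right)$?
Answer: $\frac{8175907266161}{108} \approx 7.5703 \cdot 10^{10}$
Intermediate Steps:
$w{\left(J,t \right)} = - t$
$n{\left(E \right)} = \frac{353 + E}{2 E}$
$h{\left(u,m \right)} = 22$ ($h{\left(u,m \right)} = - 2 \left(\left(-6\right) 0 - 11\right) = - 2 \left(0 - 11\right) = \left(-2\right) \left(-11\right) = 22$)
$\left(h{\left(X{\left(-26,-25 \right)},190 \right)} + 208029\right) \left(n{\left(54 \right)} + 363863\right) = \left(22 + 208029\right) \left(\frac{353 + 54}{2 \cdot 54} + 363863\right) = 208051 \left(\frac{1}{2} \cdot \frac{1}{54} \cdot 407 + 363863\right) = 208051 \left(\frac{407}{108} + 363863\right) = 208051 \cdot \frac{39297611}{108} = \frac{8175907266161}{108}$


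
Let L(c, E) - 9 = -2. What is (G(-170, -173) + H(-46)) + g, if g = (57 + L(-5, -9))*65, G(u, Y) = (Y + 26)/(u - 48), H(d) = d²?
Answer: 1368315/218 ≈ 6276.7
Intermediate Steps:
L(c, E) = 7 (L(c, E) = 9 - 2 = 7)
G(u, Y) = (26 + Y)/(-48 + u)
g = 4160 (g = (57 + 7)*65 = 64*65 = 4160)
(G(-170, -173) + H(-46)) + g = ((26 - 173)/(-48 - 170) + (-46)²) + 4160 = (-147/(-218) + 2116) + 4160 = (-1/218*(-147) + 2116) + 4160 = (147/218 + 2116) + 4160 = 461435/218 + 4160 = 1368315/218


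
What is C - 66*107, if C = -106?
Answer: -7168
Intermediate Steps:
C - 66*107 = -106 - 66*107 = -106 - 7062 = -7168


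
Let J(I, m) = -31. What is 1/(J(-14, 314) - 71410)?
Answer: -1/71441 ≈ -1.3998e-5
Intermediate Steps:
1/(J(-14, 314) - 71410) = 1/(-31 - 71410) = 1/(-71441) = -1/71441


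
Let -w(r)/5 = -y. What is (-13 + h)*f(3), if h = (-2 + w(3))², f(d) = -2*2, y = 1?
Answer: 16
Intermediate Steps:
w(r) = 5 (w(r) = -(-5) = -5*(-1) = 5)
f(d) = -4
h = 9 (h = (-2 + 5)² = 3² = 9)
(-13 + h)*f(3) = (-13 + 9)*(-4) = -4*(-4) = 16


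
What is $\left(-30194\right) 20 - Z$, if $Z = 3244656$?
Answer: $-3848536$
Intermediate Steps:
$\left(-30194\right) 20 - Z = \left(-30194\right) 20 - 3244656 = -603880 - 3244656 = -3848536$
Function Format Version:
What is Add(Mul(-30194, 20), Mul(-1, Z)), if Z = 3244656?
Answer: -3848536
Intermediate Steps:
Add(Mul(-30194, 20), Mul(-1, Z)) = Add(Mul(-30194, 20), Mul(-1, 3244656)) = Add(-603880, -3244656) = -3848536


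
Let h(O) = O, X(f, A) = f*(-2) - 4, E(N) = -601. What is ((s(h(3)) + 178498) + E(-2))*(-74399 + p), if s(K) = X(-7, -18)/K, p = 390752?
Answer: 56279304151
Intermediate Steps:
X(f, A) = -4 - 2*f (X(f, A) = -2*f - 4 = -4 - 2*f)
s(K) = 10/K (s(K) = (-4 - 2*(-7))/K = (-4 + 14)/K = 10/K)
((s(h(3)) + 178498) + E(-2))*(-74399 + p) = ((10/3 + 178498) - 601)*(-74399 + 390752) = ((10*(1/3) + 178498) - 601)*316353 = ((10/3 + 178498) - 601)*316353 = (535504/3 - 601)*316353 = (533701/3)*316353 = 56279304151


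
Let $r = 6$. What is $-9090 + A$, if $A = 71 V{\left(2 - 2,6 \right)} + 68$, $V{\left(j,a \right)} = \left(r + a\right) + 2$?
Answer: $-8028$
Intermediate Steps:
$V{\left(j,a \right)} = 8 + a$ ($V{\left(j,a \right)} = \left(6 + a\right) + 2 = 8 + a$)
$A = 1062$ ($A = 71 \left(8 + 6\right) + 68 = 71 \cdot 14 + 68 = 994 + 68 = 1062$)
$-9090 + A = -9090 + 1062 = -8028$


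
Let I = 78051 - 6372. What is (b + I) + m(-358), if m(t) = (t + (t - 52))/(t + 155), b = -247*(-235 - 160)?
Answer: 34357300/203 ≈ 1.6925e+5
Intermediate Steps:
b = 97565 (b = -247*(-395) = 97565)
m(t) = (-52 + 2*t)/(155 + t) (m(t) = (t + (-52 + t))/(155 + t) = (-52 + 2*t)/(155 + t))
I = 71679
(b + I) + m(-358) = (97565 + 71679) + 2*(-26 - 358)/(155 - 358) = 169244 + 2*(-384)/(-203) = 169244 + 2*(-1/203)*(-384) = 169244 + 768/203 = 34357300/203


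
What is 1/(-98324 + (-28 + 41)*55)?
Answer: -1/97609 ≈ -1.0245e-5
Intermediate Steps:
1/(-98324 + (-28 + 41)*55) = 1/(-98324 + 13*55) = 1/(-98324 + 715) = 1/(-97609) = -1/97609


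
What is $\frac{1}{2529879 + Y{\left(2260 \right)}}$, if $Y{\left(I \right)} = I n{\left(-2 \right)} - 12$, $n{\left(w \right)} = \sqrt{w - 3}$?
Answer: $\frac{2529867}{6400252575689} - \frac{2260 i \sqrt{5}}{6400252575689} \approx 3.9528 \cdot 10^{-7} - 7.8958 \cdot 10^{-10} i$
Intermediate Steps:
$n{\left(w \right)} = \sqrt{-3 + w}$
$Y{\left(I \right)} = -12 + i I \sqrt{5}$ ($Y{\left(I \right)} = I \sqrt{-3 - 2} - 12 = I \sqrt{-5} - 12 = I i \sqrt{5} - 12 = i I \sqrt{5} - 12 = -12 + i I \sqrt{5}$)
$\frac{1}{2529879 + Y{\left(2260 \right)}} = \frac{1}{2529879 - \left(12 - i 2260 \sqrt{5}\right)} = \frac{1}{2529879 - \left(12 - 2260 i \sqrt{5}\right)} = \frac{1}{2529867 + 2260 i \sqrt{5}}$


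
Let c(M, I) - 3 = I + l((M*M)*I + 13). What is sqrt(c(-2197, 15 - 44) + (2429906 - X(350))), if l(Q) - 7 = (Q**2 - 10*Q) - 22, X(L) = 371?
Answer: 21*sqrt(44430130047158) ≈ 1.3998e+8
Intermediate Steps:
l(Q) = -15 + Q**2 - 10*Q (l(Q) = 7 + ((Q**2 - 10*Q) - 22) = 7 + (-22 + Q**2 - 10*Q) = -15 + Q**2 - 10*Q)
c(M, I) = -142 + I + (13 + I*M**2)**2 - 10*I*M**2 (c(M, I) = 3 + (I + (-15 + ((M*M)*I + 13)**2 - 10*((M*M)*I + 13))) = 3 + (I + (-15 + (M**2*I + 13)**2 - 10*(M**2*I + 13))) = 3 + (I + (-15 + (I*M**2 + 13)**2 - 10*(I*M**2 + 13))) = 3 + (I + (-15 + (13 + I*M**2)**2 - 10*(13 + I*M**2))) = 3 + (I + (-15 + (13 + I*M**2)**2 + (-130 - 10*I*M**2))) = 3 + (I + (-145 + (13 + I*M**2)**2 - 10*I*M**2)) = 3 + (-145 + I + (13 + I*M**2)**2 - 10*I*M**2) = -142 + I + (13 + I*M**2)**2 - 10*I*M**2)
sqrt(c(-2197, 15 - 44) + (2429906 - X(350))) = sqrt((27 + (15 - 44) + (15 - 44)**2*(-2197)**4 + 16*(15 - 44)*(-2197)**2) + (2429906 - 1*371)) = sqrt((27 - 29 + (-29)**2*23298085122481 + 16*(-29)*4826809) + (2429906 - 371)) = sqrt((27 - 29 + 841*23298085122481 - 2239639376) + 2429535) = sqrt((27 - 29 + 19593689588006521 - 2239639376) + 2429535) = sqrt(19593687348367143 + 2429535) = sqrt(19593687350796678) = 21*sqrt(44430130047158)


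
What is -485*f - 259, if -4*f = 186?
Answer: 44587/2 ≈ 22294.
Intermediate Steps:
f = -93/2 (f = -¼*186 = -93/2 ≈ -46.500)
-485*f - 259 = -485*(-93/2) - 259 = 45105/2 - 259 = 44587/2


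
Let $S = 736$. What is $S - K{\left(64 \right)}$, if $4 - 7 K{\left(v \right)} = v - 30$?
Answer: $\frac{5182}{7} \approx 740.29$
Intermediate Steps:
$K{\left(v \right)} = \frac{34}{7} - \frac{v}{7}$ ($K{\left(v \right)} = \frac{4}{7} - \frac{v - 30}{7} = \frac{4}{7} - \frac{-30 + v}{7} = \frac{4}{7} - \left(- \frac{30}{7} + \frac{v}{7}\right) = \frac{34}{7} - \frac{v}{7}$)
$S - K{\left(64 \right)} = 736 - \left(\frac{34}{7} - \frac{64}{7}\right) = 736 - - \frac{30}{7} = 736 + \frac{30}{7} = \frac{5182}{7}$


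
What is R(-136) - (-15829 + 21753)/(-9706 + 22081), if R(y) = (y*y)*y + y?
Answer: -31130456924/12375 ≈ -2.5156e+6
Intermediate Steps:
R(y) = y + y³ (R(y) = y²*y + y = y³ + y = y + y³)
R(-136) - (-15829 + 21753)/(-9706 + 22081) = (-136 + (-136)³) - (-15829 + 21753)/(-9706 + 22081) = (-136 - 2515456) - 5924/12375 = -2515592 - 5924/12375 = -31130456924/12375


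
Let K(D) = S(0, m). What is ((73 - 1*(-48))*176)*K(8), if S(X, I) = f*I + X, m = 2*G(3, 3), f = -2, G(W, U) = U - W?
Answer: 0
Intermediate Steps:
m = 0 (m = 2*(3 - 1*3) = 2*(3 - 3) = 2*0 = 0)
S(X, I) = X - 2*I (S(X, I) = -2*I + X = X - 2*I)
K(D) = 0 (K(D) = 0 - 2*0 = 0 + 0 = 0)
((73 - 1*(-48))*176)*K(8) = ((73 - 1*(-48))*176)*0 = ((73 + 48)*176)*0 = (121*176)*0 = 21296*0 = 0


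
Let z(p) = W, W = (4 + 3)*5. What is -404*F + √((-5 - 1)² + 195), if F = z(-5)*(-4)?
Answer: 56560 + √231 ≈ 56575.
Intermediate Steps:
W = 35 (W = 7*5 = 35)
z(p) = 35
F = -140 (F = 35*(-4) = -140)
-404*F + √((-5 - 1)² + 195) = -404*(-140) + √((-5 - 1)² + 195) = 56560 + √((-6)² + 195) = 56560 + √(36 + 195) = 56560 + √231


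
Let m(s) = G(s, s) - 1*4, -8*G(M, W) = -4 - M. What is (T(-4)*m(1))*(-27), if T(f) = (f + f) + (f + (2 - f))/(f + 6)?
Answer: -5103/8 ≈ -637.88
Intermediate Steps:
G(M, W) = 1/2 + M/8 (G(M, W) = -(-4 - M)/8 = 1/2 + M/8)
m(s) = -7/2 + s/8 (m(s) = (1/2 + s/8) - 1*4 = (1/2 + s/8) - 4 = -7/2 + s/8)
T(f) = 2*f + 2/(6 + f)
(T(-4)*m(1))*(-27) = ((2*(1 + (-4)**2 + 6*(-4))/(6 - 4))*(-7/2 + (1/8)*1))*(-27) = ((2*(1 + 16 - 24)/2)*(-7/2 + 1/8))*(-27) = ((2*(1/2)*(-7))*(-27/8))*(-27) = -7*(-27/8)*(-27) = (189/8)*(-27) = -5103/8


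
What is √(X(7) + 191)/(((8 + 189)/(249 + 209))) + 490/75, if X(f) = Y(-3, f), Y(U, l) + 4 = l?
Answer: 98/15 + 458*√194/197 ≈ 38.915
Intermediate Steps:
Y(U, l) = -4 + l
X(f) = -4 + f
√(X(7) + 191)/(((8 + 189)/(249 + 209))) + 490/75 = √((-4 + 7) + 191)/(((8 + 189)/(249 + 209))) + 490/75 = √(3 + 191)/((197/458)) + 490*(1/75) = √194/((197*(1/458))) + 98/15 = √194/(197/458) + 98/15 = √194*(458/197) + 98/15 = 458*√194/197 + 98/15 = 98/15 + 458*√194/197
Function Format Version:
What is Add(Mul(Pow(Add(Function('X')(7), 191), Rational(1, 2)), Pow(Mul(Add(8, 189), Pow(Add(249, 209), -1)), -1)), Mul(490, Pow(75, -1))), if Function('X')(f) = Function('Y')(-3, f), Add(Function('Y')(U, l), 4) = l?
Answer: Add(Rational(98, 15), Mul(Rational(458, 197), Pow(194, Rational(1, 2)))) ≈ 38.915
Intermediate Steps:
Function('Y')(U, l) = Add(-4, l)
Function('X')(f) = Add(-4, f)
Add(Mul(Pow(Add(Function('X')(7), 191), Rational(1, 2)), Pow(Mul(Add(8, 189), Pow(Add(249, 209), -1)), -1)), Mul(490, Pow(75, -1))) = Add(Mul(Pow(Add(Add(-4, 7), 191), Rational(1, 2)), Pow(Mul(Add(8, 189), Pow(Add(249, 209), -1)), -1)), Mul(490, Pow(75, -1))) = Add(Mul(Pow(Add(3, 191), Rational(1, 2)), Pow(Mul(197, Pow(458, -1)), -1)), Mul(490, Rational(1, 75))) = Add(Mul(Pow(194, Rational(1, 2)), Pow(Mul(197, Rational(1, 458)), -1)), Rational(98, 15)) = Add(Mul(Pow(194, Rational(1, 2)), Pow(Rational(197, 458), -1)), Rational(98, 15)) = Add(Mul(Pow(194, Rational(1, 2)), Rational(458, 197)), Rational(98, 15)) = Add(Mul(Rational(458, 197), Pow(194, Rational(1, 2))), Rational(98, 15)) = Add(Rational(98, 15), Mul(Rational(458, 197), Pow(194, Rational(1, 2))))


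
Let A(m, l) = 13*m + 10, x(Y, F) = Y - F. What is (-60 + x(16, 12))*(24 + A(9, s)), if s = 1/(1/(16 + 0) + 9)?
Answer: -8456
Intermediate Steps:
s = 16/145 (s = 1/(1/16 + 9) = 1/(145/16) = 16/145 ≈ 0.11034)
A(m, l) = 10 + 13*m
(-60 + x(16, 12))*(24 + A(9, s)) = (-60 + (16 - 1*12))*(24 + (10 + 13*9)) = (-60 + (16 - 12))*(24 + (10 + 117)) = (-60 + 4)*(24 + 127) = -56*151 = -8456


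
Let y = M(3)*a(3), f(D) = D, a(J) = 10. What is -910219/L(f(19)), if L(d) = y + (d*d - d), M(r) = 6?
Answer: -910219/402 ≈ -2264.2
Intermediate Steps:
y = 60 (y = 6*10 = 60)
L(d) = 60 + d² - d (L(d) = 60 + (d*d - d) = 60 + (d² - d) = 60 + d² - d)
-910219/L(f(19)) = -910219/(60 + 19² - 1*19) = -910219/(60 + 361 - 19) = -910219/402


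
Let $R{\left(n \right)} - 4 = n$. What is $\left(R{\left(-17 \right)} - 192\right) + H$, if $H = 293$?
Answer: $88$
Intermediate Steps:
$R{\left(n \right)} = 4 + n$
$\left(R{\left(-17 \right)} - 192\right) + H = \left(\left(4 - 17\right) - 192\right) + 293 = \left(-13 - 192\right) + 293 = -205 + 293 = 88$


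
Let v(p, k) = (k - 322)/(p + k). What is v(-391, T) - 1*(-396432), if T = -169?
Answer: 222002411/560 ≈ 3.9643e+5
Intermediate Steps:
v(p, k) = (-322 + k)/(k + p)
v(-391, T) - 1*(-396432) = (-322 - 169)/(-169 - 391) - 1*(-396432) = -491/(-560) + 396432 = -1/560*(-491) + 396432 = 491/560 + 396432 = 222002411/560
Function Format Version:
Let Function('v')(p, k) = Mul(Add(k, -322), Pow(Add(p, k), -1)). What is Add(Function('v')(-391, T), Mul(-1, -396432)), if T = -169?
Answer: Rational(222002411, 560) ≈ 3.9643e+5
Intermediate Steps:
Function('v')(p, k) = Mul(Pow(Add(k, p), -1), Add(-322, k)) (Function('v')(p, k) = Mul(Add(-322, k), Pow(Add(k, p), -1)) = Mul(Pow(Add(k, p), -1), Add(-322, k)))
Add(Function('v')(-391, T), Mul(-1, -396432)) = Add(Mul(Pow(Add(-169, -391), -1), Add(-322, -169)), Mul(-1, -396432)) = Add(Mul(Pow(-560, -1), -491), 396432) = Add(Mul(Rational(-1, 560), -491), 396432) = Add(Rational(491, 560), 396432) = Rational(222002411, 560)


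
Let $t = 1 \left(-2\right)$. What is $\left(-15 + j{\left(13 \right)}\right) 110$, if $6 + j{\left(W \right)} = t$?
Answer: $-2530$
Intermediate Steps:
$t = -2$
$j{\left(W \right)} = -8$ ($j{\left(W \right)} = -6 - 2 = -8$)
$\left(-15 + j{\left(13 \right)}\right) 110 = \left(-15 - 8\right) 110 = \left(-23\right) 110 = -2530$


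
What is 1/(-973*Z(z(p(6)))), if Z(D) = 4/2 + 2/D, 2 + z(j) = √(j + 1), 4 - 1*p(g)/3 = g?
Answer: -1/1668 - I*√5/11676 ≈ -0.00059952 - 0.00019151*I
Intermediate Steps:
p(g) = 12 - 3*g
z(j) = -2 + √(1 + j) (z(j) = -2 + √(j + 1) = -2 + √(1 + j))
Z(D) = 2 + 2/D (Z(D) = 4*(½) + 2/D = 2 + 2/D)
1/(-973*Z(z(p(6)))) = 1/(-973*(2 + 2/(-2 + √(1 + (12 - 3*6))))) = 1/(-973*(2 + 2/(-2 + √(1 + (12 - 18))))) = 1/(-973*(2 + 2/(-2 + √(1 - 6)))) = 1/(-973*(2 + 2/(-2 + √(-5)))) = 1/(-973*(2 + 2/(-2 + I*√5))) = 1/(-1946 - 1946/(-2 + I*√5))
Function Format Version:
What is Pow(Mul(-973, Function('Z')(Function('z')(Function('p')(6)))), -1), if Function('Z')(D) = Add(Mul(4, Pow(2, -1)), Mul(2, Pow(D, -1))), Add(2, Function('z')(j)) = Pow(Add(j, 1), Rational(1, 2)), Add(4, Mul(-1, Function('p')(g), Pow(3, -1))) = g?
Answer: Add(Rational(-1, 1668), Mul(Rational(-1, 11676), I, Pow(5, Rational(1, 2)))) ≈ Add(-0.00059952, Mul(-0.00019151, I))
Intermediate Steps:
Function('p')(g) = Add(12, Mul(-3, g))
Function('z')(j) = Add(-2, Pow(Add(1, j), Rational(1, 2))) (Function('z')(j) = Add(-2, Pow(Add(j, 1), Rational(1, 2))) = Add(-2, Pow(Add(1, j), Rational(1, 2))))
Function('Z')(D) = Add(2, Mul(2, Pow(D, -1))) (Function('Z')(D) = Add(Mul(4, Rational(1, 2)), Mul(2, Pow(D, -1))) = Add(2, Mul(2, Pow(D, -1))))
Pow(Mul(-973, Function('Z')(Function('z')(Function('p')(6)))), -1) = Pow(Mul(-973, Add(2, Mul(2, Pow(Add(-2, Pow(Add(1, Add(12, Mul(-3, 6))), Rational(1, 2))), -1)))), -1) = Pow(Mul(-973, Add(2, Mul(2, Pow(Add(-2, Pow(Add(1, Add(12, -18)), Rational(1, 2))), -1)))), -1) = Pow(Mul(-973, Add(2, Mul(2, Pow(Add(-2, Pow(Add(1, -6), Rational(1, 2))), -1)))), -1) = Pow(Mul(-973, Add(2, Mul(2, Pow(Add(-2, Pow(-5, Rational(1, 2))), -1)))), -1) = Pow(Mul(-973, Add(2, Mul(2, Pow(Add(-2, Mul(I, Pow(5, Rational(1, 2)))), -1)))), -1) = Pow(Add(-1946, Mul(-1946, Pow(Add(-2, Mul(I, Pow(5, Rational(1, 2)))), -1))), -1)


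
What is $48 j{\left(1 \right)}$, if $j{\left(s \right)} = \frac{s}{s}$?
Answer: $48$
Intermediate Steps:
$j{\left(s \right)} = 1$
$48 j{\left(1 \right)} = 48 \cdot 1 = 48$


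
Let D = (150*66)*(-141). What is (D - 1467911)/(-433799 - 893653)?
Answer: 2863811/1327452 ≈ 2.1574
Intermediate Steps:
D = -1395900 (D = 9900*(-141) = -1395900)
(D - 1467911)/(-433799 - 893653) = (-1395900 - 1467911)/(-433799 - 893653) = -2863811/(-1327452) = -2863811*(-1/1327452) = 2863811/1327452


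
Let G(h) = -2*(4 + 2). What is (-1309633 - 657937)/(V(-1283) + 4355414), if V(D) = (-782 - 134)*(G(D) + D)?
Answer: -983785/2770817 ≈ -0.35505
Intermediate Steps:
G(h) = -12 (G(h) = -2*6 = -12)
V(D) = 10992 - 916*D (V(D) = (-782 - 134)*(-12 + D) = -916*(-12 + D) = 10992 - 916*D)
(-1309633 - 657937)/(V(-1283) + 4355414) = (-1309633 - 657937)/((10992 - 916*(-1283)) + 4355414) = -1967570/((10992 + 1175228) + 4355414) = -1967570/(1186220 + 4355414) = -1967570/5541634 = -1967570*1/5541634 = -983785/2770817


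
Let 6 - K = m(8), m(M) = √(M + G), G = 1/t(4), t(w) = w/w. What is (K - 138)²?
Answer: 18225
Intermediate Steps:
t(w) = 1
G = 1 (G = 1/1 = 1)
m(M) = √(1 + M) (m(M) = √(M + 1) = √(1 + M))
K = 3 (K = 6 - √(1 + 8) = 6 - √9 = 6 - 1*3 = 6 - 3 = 3)
(K - 138)² = (3 - 138)² = (-135)² = 18225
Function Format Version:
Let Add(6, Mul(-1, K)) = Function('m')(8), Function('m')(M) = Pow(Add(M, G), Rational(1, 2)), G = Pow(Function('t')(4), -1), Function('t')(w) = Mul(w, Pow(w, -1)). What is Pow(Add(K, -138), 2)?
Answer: 18225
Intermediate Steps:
Function('t')(w) = 1
G = 1 (G = Pow(1, -1) = 1)
Function('m')(M) = Pow(Add(1, M), Rational(1, 2)) (Function('m')(M) = Pow(Add(M, 1), Rational(1, 2)) = Pow(Add(1, M), Rational(1, 2)))
K = 3 (K = Add(6, Mul(-1, Pow(Add(1, 8), Rational(1, 2)))) = Add(6, Mul(-1, Pow(9, Rational(1, 2)))) = Add(6, Mul(-1, 3)) = Add(6, -3) = 3)
Pow(Add(K, -138), 2) = Pow(Add(3, -138), 2) = Pow(-135, 2) = 18225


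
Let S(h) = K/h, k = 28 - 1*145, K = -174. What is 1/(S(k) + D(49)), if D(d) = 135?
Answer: 39/5323 ≈ 0.0073267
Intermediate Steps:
k = -117 (k = 28 - 145 = -117)
S(h) = -174/h
1/(S(k) + D(49)) = 1/(-174/(-117) + 135) = 1/(-174*(-1/117) + 135) = 1/(58/39 + 135) = 1/(5323/39) = 39/5323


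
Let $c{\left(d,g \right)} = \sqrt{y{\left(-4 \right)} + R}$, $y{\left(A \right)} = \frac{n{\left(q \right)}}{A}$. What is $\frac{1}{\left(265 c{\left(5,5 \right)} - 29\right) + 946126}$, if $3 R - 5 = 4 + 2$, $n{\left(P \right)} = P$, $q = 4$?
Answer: $\frac{2838291}{2685298038427} - \frac{530 \sqrt{6}}{2685298038427} \approx 1.0565 \cdot 10^{-6}$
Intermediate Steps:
$R = \frac{11}{3}$ ($R = \frac{5}{3} + \frac{4 + 2}{3} = \frac{5}{3} + \frac{1}{3} \cdot 6 = \frac{5}{3} + 2 = \frac{11}{3} \approx 3.6667$)
$y{\left(A \right)} = \frac{4}{A}$
$c{\left(d,g \right)} = \frac{2 \sqrt{6}}{3}$ ($c{\left(d,g \right)} = \sqrt{\frac{4}{-4} + \frac{11}{3}} = \sqrt{4 \left(- \frac{1}{4}\right) + \frac{11}{3}} = \sqrt{-1 + \frac{11}{3}} = \sqrt{\frac{8}{3}} = \frac{2 \sqrt{6}}{3}$)
$\frac{1}{\left(265 c{\left(5,5 \right)} - 29\right) + 946126} = \frac{1}{\left(265 \frac{2 \sqrt{6}}{3} - 29\right) + 946126} = \frac{1}{\left(\frac{530 \sqrt{6}}{3} - 29\right) + 946126} = \frac{1}{\left(-29 + \frac{530 \sqrt{6}}{3}\right) + 946126} = \frac{1}{946097 + \frac{530 \sqrt{6}}{3}}$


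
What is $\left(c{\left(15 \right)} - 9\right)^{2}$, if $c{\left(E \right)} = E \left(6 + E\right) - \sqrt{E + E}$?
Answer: $\left(306 - \sqrt{30}\right)^{2} \approx 90314.0$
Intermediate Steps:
$c{\left(E \right)} = E \left(6 + E\right) - \sqrt{2} \sqrt{E}$ ($c{\left(E \right)} = E \left(6 + E\right) - \sqrt{2 E} = E \left(6 + E\right) - \sqrt{2} \sqrt{E}$)
$\left(c{\left(15 \right)} - 9\right)^{2} = \left(\left(15^{2} + 6 \cdot 15 - \sqrt{2} \sqrt{15}\right) - 9\right)^{2} = \left(\left(225 + 90 - \sqrt{30}\right) + \left(0 - 9\right)\right)^{2} = \left(\left(315 - \sqrt{30}\right) - 9\right)^{2} = \left(306 - \sqrt{30}\right)^{2}$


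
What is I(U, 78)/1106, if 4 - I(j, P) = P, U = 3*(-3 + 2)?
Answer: -37/553 ≈ -0.066908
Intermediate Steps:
U = -3 (U = 3*(-1) = -3)
I(j, P) = 4 - P
I(U, 78)/1106 = (4 - 1*78)/1106 = (4 - 78)*(1/1106) = -74*1/1106 = -37/553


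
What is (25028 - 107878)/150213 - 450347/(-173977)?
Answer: 53233979461/26133607101 ≈ 2.0370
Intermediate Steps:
(25028 - 107878)/150213 - 450347/(-173977) = -82850*1/150213 - 450347*(-1/173977) = -82850/150213 + 450347/173977 = 53233979461/26133607101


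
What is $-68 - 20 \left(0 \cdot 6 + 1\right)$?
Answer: $-88$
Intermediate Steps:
$-68 - 20 \left(0 \cdot 6 + 1\right) = -68 - 20 \left(0 + 1\right) = -68 - 20 = -88$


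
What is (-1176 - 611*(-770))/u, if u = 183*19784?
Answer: 234647/1810236 ≈ 0.12962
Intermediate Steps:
u = 3620472
(-1176 - 611*(-770))/u = (-1176 - 611*(-770))/3620472 = (-1176 + 470470)*(1/3620472) = 469294*(1/3620472) = 234647/1810236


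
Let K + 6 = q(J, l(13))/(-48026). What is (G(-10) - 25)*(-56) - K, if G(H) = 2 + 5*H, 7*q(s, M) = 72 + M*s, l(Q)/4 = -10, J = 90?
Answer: 98308970/24013 ≈ 4094.0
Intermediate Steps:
l(Q) = -40 (l(Q) = 4*(-10) = -40)
q(s, M) = 72/7 + M*s/7 (q(s, M) = (72 + M*s)/7 = 72/7 + M*s/7)
K = -143826/24013 (K = -6 + (72/7 + (⅐)*(-40)*90)/(-48026) = -6 + (72/7 - 3600/7)*(-1/48026) = -6 - 504*(-1/48026) = -6 + 252/24013 = -143826/24013 ≈ -5.9895)
(G(-10) - 25)*(-56) - K = ((2 + 5*(-10)) - 25)*(-56) - 1*(-143826/24013) = ((2 - 50) - 25)*(-56) + 143826/24013 = (-48 - 25)*(-56) + 143826/24013 = -73*(-56) + 143826/24013 = 4088 + 143826/24013 = 98308970/24013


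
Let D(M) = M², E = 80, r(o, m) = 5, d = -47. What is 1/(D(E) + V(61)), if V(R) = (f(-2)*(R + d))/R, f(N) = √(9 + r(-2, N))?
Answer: 2976800/19051519657 - 427*√14/76206078628 ≈ 0.00015623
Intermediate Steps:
f(N) = √14 (f(N) = √(9 + 5) = √14)
V(R) = √14*(-47 + R)/R (V(R) = (√14*(R - 47))/R = (√14*(-47 + R))/R = √14*(-47 + R)/R)
1/(D(E) + V(61)) = 1/(80² + √14*(-47 + 61)/61) = 1/(6400 + √14*(1/61)*14) = 1/(6400 + 14*√14/61)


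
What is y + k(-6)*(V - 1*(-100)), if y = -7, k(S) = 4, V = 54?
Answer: 609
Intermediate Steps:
y + k(-6)*(V - 1*(-100)) = -7 + 4*(54 - 1*(-100)) = -7 + 4*(54 + 100) = -7 + 4*154 = -7 + 616 = 609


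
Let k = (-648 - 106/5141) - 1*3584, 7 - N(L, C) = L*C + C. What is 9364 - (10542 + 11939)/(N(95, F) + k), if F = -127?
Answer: 7234290451/772797 ≈ 9361.2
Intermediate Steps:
N(L, C) = 7 - C - C*L (N(L, C) = 7 - (L*C + C) = 7 - (C*L + C) = 7 - (C + C*L) = 7 + (-C - C*L) = 7 - C - C*L)
k = -410506/97 (k = (-648 - 106/5141) - 3584 = (-648 - 1*2/97) - 3584 = (-648 - 2/97) - 3584 = -62858/97 - 3584 = -410506/97 ≈ -4232.0)
9364 - (10542 + 11939)/(N(95, F) + k) = 9364 - (10542 + 11939)/((7 - 1*(-127) - 1*(-127)*95) - 410506/97) = 9364 - 22481/((7 + 127 + 12065) - 410506/97) = 9364 - 22481/(12199 - 410506/97) = 9364 - 22481/772797/97 = 9364 - 22481*97/772797 = 9364 - 1*2180657/772797 = 9364 - 2180657/772797 = 7234290451/772797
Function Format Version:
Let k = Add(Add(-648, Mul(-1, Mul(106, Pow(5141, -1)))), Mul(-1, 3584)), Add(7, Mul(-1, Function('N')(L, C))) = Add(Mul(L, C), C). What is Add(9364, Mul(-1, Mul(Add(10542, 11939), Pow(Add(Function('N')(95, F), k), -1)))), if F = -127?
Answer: Rational(7234290451, 772797) ≈ 9361.2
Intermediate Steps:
Function('N')(L, C) = Add(7, Mul(-1, C), Mul(-1, C, L)) (Function('N')(L, C) = Add(7, Mul(-1, Add(Mul(L, C), C))) = Add(7, Mul(-1, Add(Mul(C, L), C))) = Add(7, Mul(-1, Add(C, Mul(C, L)))) = Add(7, Add(Mul(-1, C), Mul(-1, C, L))) = Add(7, Mul(-1, C), Mul(-1, C, L)))
k = Rational(-410506, 97) (k = Add(Add(-648, Mul(-1, Mul(106, Rational(1, 5141)))), -3584) = Add(Add(-648, Mul(-1, Rational(2, 97))), -3584) = Add(Add(-648, Rational(-2, 97)), -3584) = Add(Rational(-62858, 97), -3584) = Rational(-410506, 97) ≈ -4232.0)
Add(9364, Mul(-1, Mul(Add(10542, 11939), Pow(Add(Function('N')(95, F), k), -1)))) = Add(9364, Mul(-1, Mul(Add(10542, 11939), Pow(Add(Add(7, Mul(-1, -127), Mul(-1, -127, 95)), Rational(-410506, 97)), -1)))) = Add(9364, Mul(-1, Mul(22481, Pow(Add(Add(7, 127, 12065), Rational(-410506, 97)), -1)))) = Add(9364, Mul(-1, Mul(22481, Pow(Add(12199, Rational(-410506, 97)), -1)))) = Add(9364, Mul(-1, Mul(22481, Pow(Rational(772797, 97), -1)))) = Add(9364, Mul(-1, Mul(22481, Rational(97, 772797)))) = Add(9364, Mul(-1, Rational(2180657, 772797))) = Add(9364, Rational(-2180657, 772797)) = Rational(7234290451, 772797)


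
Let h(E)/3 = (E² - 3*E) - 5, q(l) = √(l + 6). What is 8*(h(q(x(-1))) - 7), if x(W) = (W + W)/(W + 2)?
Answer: -224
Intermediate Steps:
x(W) = 2*W/(2 + W) (x(W) = (2*W)/(2 + W) = 2*W/(2 + W))
q(l) = √(6 + l)
h(E) = -15 - 9*E + 3*E² (h(E) = 3*((E² - 3*E) - 5) = 3*(-5 + E² - 3*E) = -15 - 9*E + 3*E²)
8*(h(q(x(-1))) - 7) = 8*((-15 - 9*√(6 + 2*(-1)/(2 - 1)) + 3*(√(6 + 2*(-1)/(2 - 1)))²) - 7) = 8*((-15 - 9*√(6 + 2*(-1)/1) + 3*(√(6 + 2*(-1)/1))²) - 7) = 8*((-15 - 9*√(6 + 2*(-1)*1) + 3*(√(6 + 2*(-1)*1))²) - 7) = 8*((-15 - 9*√(6 - 2) + 3*(√(6 - 2))²) - 7) = 8*((-15 - 9*√4 + 3*(√4)²) - 7) = 8*((-15 - 9*2 + 3*2²) - 7) = 8*((-15 - 18 + 3*4) - 7) = 8*((-15 - 18 + 12) - 7) = 8*(-21 - 7) = 8*(-28) = -224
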